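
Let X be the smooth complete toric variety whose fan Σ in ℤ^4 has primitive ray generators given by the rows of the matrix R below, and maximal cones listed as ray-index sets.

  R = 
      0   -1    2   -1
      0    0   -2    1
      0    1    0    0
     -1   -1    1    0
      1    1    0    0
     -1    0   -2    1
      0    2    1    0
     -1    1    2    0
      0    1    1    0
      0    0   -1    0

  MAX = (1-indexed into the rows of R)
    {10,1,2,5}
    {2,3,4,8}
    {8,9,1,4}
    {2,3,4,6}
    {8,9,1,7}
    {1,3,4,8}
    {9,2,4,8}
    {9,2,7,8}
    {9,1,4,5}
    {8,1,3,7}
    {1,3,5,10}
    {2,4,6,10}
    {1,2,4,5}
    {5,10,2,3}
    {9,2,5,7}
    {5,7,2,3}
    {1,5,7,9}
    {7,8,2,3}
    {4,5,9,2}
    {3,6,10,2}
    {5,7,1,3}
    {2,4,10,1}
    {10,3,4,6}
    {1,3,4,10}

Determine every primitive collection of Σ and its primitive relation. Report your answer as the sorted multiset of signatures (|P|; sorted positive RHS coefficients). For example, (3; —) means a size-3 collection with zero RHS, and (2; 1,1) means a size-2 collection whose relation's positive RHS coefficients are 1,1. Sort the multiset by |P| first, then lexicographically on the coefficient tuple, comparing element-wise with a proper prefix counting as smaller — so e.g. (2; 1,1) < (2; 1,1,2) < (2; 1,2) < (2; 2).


Primitive collections (18):

  P={3,9}:  v_{3} + v_{9} = v_{7} ; sig = (2; 1)
  P={4,7}:  v_{4} + v_{7} = v_{8} ; sig = (2; 1)
  P={9,10}:  v_{9} + v_{10} = v_{3} ; sig = (2; 1)
  P={1,6}:  v_{1} + v_{6} = v_{4} + v_{10} ; sig = (2; 1,1)
  P={5,6}:  v_{5} + v_{6} = v_{2} + v_{3} ; sig = (2; 1,1)
  P={6,9}:  v_{6} + v_{9} = v_{2} + 2·v_{3} + v_{4} ; sig = (2; 1,1,2)
  P={6,7}:  v_{6} + v_{7} = v_{2} + 3·v_{3} + v_{4} ; sig = (2; 1,1,3)
  P={8,10}:  v_{8} + v_{10} = 2·v_{3} + v_{4} ; sig = (2; 1,2)
  P={6,8}:  v_{6} + v_{8} = v_{2} + 3·v_{3} + 2·v_{4} ; sig = (2; 1,2,3)
  P={5,8}:  v_{5} + v_{8} = 2·v_{9} ; sig = (2; 2)
  P={7,10}:  v_{7} + v_{10} = 2·v_{3} ; sig = (2; 2)
  P={1,2,3}:  v_{1} + v_{2} + v_{3} = 0 ; sig = (3; —)
  P={4,5,10}:  v_{4} + v_{5} + v_{10} = 0 ; sig = (3; —)
  P={1,2,7}:  v_{1} + v_{2} + v_{7} = v_{9} ; sig = (3; 1)
  P={3,4,5}:  v_{3} + v_{4} + v_{5} = v_{9} ; sig = (3; 1)
  P={1,2,8}:  v_{1} + v_{2} + v_{8} = v_{4} + v_{9} ; sig = (3; 1,1)
  P={1,2,9}:  v_{1} + v_{2} + v_{9} = v_{4} + v_{5} ; sig = (3; 1,1)
  P={2,3,4,10}:  v_{2} + v_{3} + v_{4} + v_{10} = v_{6} ; sig = (4; 1)

Sorted signature multiset PRS(X):
[(2; 1), (2; 1), (2; 1), (2; 1,1), (2; 1,1), (2; 1,1,2), (2; 1,1,3), (2; 1,2), (2; 1,2,3), (2; 2), (2; 2), (3; —), (3; —), (3; 1), (3; 1), (3; 1,1), (3; 1,1), (4; 1)]


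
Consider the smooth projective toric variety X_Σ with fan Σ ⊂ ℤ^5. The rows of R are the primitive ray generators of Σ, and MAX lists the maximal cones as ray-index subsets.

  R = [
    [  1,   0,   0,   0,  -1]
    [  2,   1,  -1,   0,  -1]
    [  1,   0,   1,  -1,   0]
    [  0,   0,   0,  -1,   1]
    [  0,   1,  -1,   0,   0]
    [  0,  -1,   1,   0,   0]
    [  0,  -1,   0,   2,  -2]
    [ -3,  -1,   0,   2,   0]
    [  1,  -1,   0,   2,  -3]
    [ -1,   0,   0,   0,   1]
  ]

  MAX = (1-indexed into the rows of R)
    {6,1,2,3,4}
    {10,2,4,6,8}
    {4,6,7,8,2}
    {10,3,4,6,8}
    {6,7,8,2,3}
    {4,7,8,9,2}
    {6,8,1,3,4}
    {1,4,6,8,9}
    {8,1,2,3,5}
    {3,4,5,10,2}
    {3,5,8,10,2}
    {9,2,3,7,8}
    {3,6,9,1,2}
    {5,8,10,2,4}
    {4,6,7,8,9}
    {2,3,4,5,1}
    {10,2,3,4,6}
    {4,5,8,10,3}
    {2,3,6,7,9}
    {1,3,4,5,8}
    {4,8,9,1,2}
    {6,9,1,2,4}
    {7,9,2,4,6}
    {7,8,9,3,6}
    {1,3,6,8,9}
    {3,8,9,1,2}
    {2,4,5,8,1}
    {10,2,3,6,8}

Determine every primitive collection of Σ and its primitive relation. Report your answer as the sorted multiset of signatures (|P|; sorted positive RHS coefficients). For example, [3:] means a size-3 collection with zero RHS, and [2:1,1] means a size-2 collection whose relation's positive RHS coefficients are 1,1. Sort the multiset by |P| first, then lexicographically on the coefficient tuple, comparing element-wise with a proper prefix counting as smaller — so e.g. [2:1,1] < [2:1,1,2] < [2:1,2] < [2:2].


12 minimal non-faces of Δ(Σ) (on 10 rays):

  {1,10}:  v_{1} + v_{10} = 0  ⟹  sig = [2:]
  {5,6}:  v_{5} + v_{6} = 0  ⟹  sig = [2:]
  {1,7}:  v_{1} + v_{7} = v_{9}  ⟹  sig = [2:1]
  {9,10}:  v_{9} + v_{10} = v_{7}  ⟹  sig = [2:1]
  {5,7}:  v_{5} + v_{7} = v_{1} + v_{2} + v_{8}  ⟹  sig = [2:1,1,1]
  {7,10}:  v_{7} + v_{10} = v_{2} + v_{6} + v_{8}  ⟹  sig = [2:1,1,1]
  {5,9}:  v_{5} + v_{9} = 2·v_{1} + v_{2} + v_{8}  ⟹  sig = [2:1,1,2]
  {3,4,7}:  v_{3} + v_{4} + v_{7} = v_{1} + v_{6}  ⟹  sig = [3:1,1]
  {3,4,9}:  v_{3} + v_{4} + v_{9} = 2·v_{1} + v_{6}  ⟹  sig = [3:1,2]
  {2,3,4,8}:  v_{2} + v_{3} + v_{4} + v_{8} = 0  ⟹  sig = [4:]
  {1,2,6,8}:  v_{1} + v_{2} + v_{6} + v_{8} = v_{7}  ⟹  sig = [4:1]
  {2,6,8,9}:  v_{2} + v_{6} + v_{8} + v_{9} = 2·v_{7}  ⟹  sig = [4:2]

Sorted signature multiset PRS(X):
    |P|=2: 7 collections, coeffs (), (), (1), (1), (1,1,1), (1,1,1), (1,1,2)
    |P|=3: 2 collections, coeffs (1,1), (1,2)
    |P|=4: 3 collections, coeffs (), (1), (2)


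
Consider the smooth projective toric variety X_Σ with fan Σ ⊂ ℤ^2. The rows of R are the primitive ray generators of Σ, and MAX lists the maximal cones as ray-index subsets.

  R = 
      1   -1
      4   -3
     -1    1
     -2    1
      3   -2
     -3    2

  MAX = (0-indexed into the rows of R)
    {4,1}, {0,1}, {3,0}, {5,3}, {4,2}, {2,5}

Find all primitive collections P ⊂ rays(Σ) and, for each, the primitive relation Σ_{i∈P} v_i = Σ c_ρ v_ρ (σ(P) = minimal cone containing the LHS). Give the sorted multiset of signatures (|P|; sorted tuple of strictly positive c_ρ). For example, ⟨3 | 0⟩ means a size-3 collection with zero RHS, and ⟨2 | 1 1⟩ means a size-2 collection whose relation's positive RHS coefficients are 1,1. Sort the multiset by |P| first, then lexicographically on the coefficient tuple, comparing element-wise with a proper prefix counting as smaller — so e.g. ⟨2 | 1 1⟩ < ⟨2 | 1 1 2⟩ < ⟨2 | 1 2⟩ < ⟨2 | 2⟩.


|primitive collections| = 9. Relations:

  • {0,2}:  v_{0} + v_{2} = 0  ⇒ sig = ⟨2 | 0⟩
  • {4,5}:  v_{4} + v_{5} = 0  ⇒ sig = ⟨2 | 0⟩
  • {0,4}:  v_{0} + v_{4} = v_{1}  ⇒ sig = ⟨2 | 1⟩
  • {0,5}:  v_{0} + v_{5} = v_{3}  ⇒ sig = ⟨2 | 1⟩
  • {1,2}:  v_{1} + v_{2} = v_{4}  ⇒ sig = ⟨2 | 1⟩
  • {1,5}:  v_{1} + v_{5} = v_{0}  ⇒ sig = ⟨2 | 1⟩
  • {2,3}:  v_{2} + v_{3} = v_{5}  ⇒ sig = ⟨2 | 1⟩
  • {3,4}:  v_{3} + v_{4} = v_{0}  ⇒ sig = ⟨2 | 1⟩
  • {1,3}:  v_{1} + v_{3} = 2·v_{0}  ⇒ sig = ⟨2 | 2⟩

Signatures (|P|; sorted positive RHS coefficients), sorted:
[⟨2 | 0⟩, ⟨2 | 0⟩, ⟨2 | 1⟩, ⟨2 | 1⟩, ⟨2 | 1⟩, ⟨2 | 1⟩, ⟨2 | 1⟩, ⟨2 | 1⟩, ⟨2 | 2⟩]


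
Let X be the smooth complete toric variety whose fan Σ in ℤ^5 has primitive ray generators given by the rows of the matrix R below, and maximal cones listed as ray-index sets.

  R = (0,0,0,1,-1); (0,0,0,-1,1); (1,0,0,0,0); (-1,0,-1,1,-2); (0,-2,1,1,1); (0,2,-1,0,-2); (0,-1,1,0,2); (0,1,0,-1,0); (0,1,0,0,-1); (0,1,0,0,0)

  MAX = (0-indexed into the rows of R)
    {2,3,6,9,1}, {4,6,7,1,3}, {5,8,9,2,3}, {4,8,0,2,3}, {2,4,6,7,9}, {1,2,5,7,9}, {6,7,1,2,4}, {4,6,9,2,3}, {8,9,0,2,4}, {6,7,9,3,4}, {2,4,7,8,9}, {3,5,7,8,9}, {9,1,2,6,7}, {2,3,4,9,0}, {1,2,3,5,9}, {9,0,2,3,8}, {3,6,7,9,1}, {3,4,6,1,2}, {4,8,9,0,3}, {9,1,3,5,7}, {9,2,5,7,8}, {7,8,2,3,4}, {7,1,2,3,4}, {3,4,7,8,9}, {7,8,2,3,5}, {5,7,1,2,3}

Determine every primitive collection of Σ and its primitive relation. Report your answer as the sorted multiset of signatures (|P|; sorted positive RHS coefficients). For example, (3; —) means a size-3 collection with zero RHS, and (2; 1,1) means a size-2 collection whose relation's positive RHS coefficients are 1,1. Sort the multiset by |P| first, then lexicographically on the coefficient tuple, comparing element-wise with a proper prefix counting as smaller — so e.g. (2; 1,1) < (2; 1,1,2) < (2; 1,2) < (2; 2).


12 collections generate NE(X_Σ); each relation:

  • {0,1}:  v_{0} + v_{1} = 0  ⇒ sig = (2; —)
  • {0,7}:  v_{0} + v_{7} = v_{8}  ⇒ sig = (2; 1)
  • {1,8}:  v_{1} + v_{8} = v_{7}  ⇒ sig = (2; 1)
  • {4,5}:  v_{4} + v_{5} = v_{0}  ⇒ sig = (2; 1)
  • {5,6}:  v_{5} + v_{6} = v_{9}  ⇒ sig = (2; 1)
  • {0,6}:  v_{0} + v_{6} = v_{4} + v_{9}  ⇒ sig = (2; 1,1)
  • {6,8}:  v_{6} + v_{8} = v_{4} + v_{7} + v_{9}  ⇒ sig = (2; 1,1,1)
  • {0,5}:  v_{0} + v_{5} = v_{2} + v_{3} + v_{8} + v_{9}  ⇒ sig = (2; 1,1,1,1)
  • {1,4,9}:  v_{1} + v_{4} + v_{9} = v_{6}  ⇒ sig = (3; 1)
  • {2,3,6,7}:  v_{2} + v_{3} + v_{6} + v_{7} = 0  ⇒ sig = (4; —)
  • {2,3,7,9}:  v_{2} + v_{3} + v_{7} + v_{9} = v_{5}  ⇒ sig = (4; 1)
  • {2,3,4,8,9}:  v_{2} + v_{3} + v_{4} + v_{8} + v_{9} = 2·v_{0}  ⇒ sig = (5; 2)

Signatures (|P|; sorted positive RHS coefficients), sorted:
    (2; —)
    (2; 1)
    (2; 1)
    (2; 1)
    (2; 1)
    (2; 1,1)
    (2; 1,1,1)
    (2; 1,1,1,1)
    (3; 1)
    (4; —)
    (4; 1)
    (5; 2)


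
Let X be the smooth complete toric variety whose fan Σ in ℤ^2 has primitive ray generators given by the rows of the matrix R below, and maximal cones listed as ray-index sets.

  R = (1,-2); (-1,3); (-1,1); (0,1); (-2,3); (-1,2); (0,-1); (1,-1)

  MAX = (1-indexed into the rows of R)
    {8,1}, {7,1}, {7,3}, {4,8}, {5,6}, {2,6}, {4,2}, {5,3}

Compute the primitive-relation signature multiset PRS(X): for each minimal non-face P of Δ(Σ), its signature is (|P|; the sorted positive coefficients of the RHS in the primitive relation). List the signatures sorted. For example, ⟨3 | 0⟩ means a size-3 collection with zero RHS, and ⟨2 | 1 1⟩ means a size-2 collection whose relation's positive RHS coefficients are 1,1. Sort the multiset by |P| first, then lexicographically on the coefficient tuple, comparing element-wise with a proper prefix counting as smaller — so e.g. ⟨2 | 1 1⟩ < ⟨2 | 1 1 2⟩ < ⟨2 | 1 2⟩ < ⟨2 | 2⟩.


Primitive collections (20):

  P = {1,6}:  v_{1} + v_{6} = 0  so sig = ⟨2 | 0⟩
  P = {3,8}:  v_{3} + v_{8} = 0  so sig = ⟨2 | 0⟩
  P = {4,7}:  v_{4} + v_{7} = 0  so sig = ⟨2 | 0⟩
  P = {1,2}:  v_{1} + v_{2} = v_{4}  so sig = ⟨2 | 1⟩
  P = {1,3}:  v_{1} + v_{3} = v_{7}  so sig = ⟨2 | 1⟩
  P = {1,4}:  v_{1} + v_{4} = v_{8}  so sig = ⟨2 | 1⟩
  P = {1,5}:  v_{1} + v_{5} = v_{3}  so sig = ⟨2 | 1⟩
  P = {2,7}:  v_{2} + v_{7} = v_{6}  so sig = ⟨2 | 1⟩
  P = {3,4}:  v_{3} + v_{4} = v_{6}  so sig = ⟨2 | 1⟩
  P = {3,6}:  v_{3} + v_{6} = v_{5}  so sig = ⟨2 | 1⟩
  P = {4,6}:  v_{4} + v_{6} = v_{2}  so sig = ⟨2 | 1⟩
  P = {5,8}:  v_{5} + v_{8} = v_{6}  so sig = ⟨2 | 1⟩
  P = {6,7}:  v_{6} + v_{7} = v_{3}  so sig = ⟨2 | 1⟩
  P = {6,8}:  v_{6} + v_{8} = v_{4}  so sig = ⟨2 | 1⟩
  P = {7,8}:  v_{7} + v_{8} = v_{1}  so sig = ⟨2 | 1⟩
  P = {2,3}:  v_{2} + v_{3} = 2·v_{6}  so sig = ⟨2 | 2⟩
  P = {2,8}:  v_{2} + v_{8} = 2·v_{4}  so sig = ⟨2 | 2⟩
  P = {4,5}:  v_{4} + v_{5} = 2·v_{6}  so sig = ⟨2 | 2⟩
  P = {5,7}:  v_{5} + v_{7} = 2·v_{3}  so sig = ⟨2 | 2⟩
  P = {2,5}:  v_{2} + v_{5} = 3·v_{6}  so sig = ⟨2 | 3⟩

Signatures (|P|; sorted positive RHS coefficients), sorted:
    |P|=2: 20 collections, coeffs (), (), (), (1), (1), (1), (1), (1), (1), (1), (1), (1), (1), (1), (1), (2), (2), (2), (2), (3)


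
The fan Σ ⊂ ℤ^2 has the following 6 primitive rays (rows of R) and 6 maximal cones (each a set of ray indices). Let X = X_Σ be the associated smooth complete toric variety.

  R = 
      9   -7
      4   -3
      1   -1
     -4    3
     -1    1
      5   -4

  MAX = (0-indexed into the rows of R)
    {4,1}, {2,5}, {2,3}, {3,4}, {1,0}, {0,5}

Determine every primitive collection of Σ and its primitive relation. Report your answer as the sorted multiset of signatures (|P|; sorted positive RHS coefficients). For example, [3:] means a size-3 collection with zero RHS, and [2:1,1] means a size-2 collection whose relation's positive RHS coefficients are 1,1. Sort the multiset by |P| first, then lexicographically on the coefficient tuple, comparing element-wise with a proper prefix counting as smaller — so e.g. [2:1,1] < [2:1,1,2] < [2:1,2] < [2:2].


|primitive collections| = 9. Relations:

  • {1,3}:  v_{1} + v_{3} = 0  ⇒ sig = [2:]
  • {2,4}:  v_{2} + v_{4} = 0  ⇒ sig = [2:]
  • {0,3}:  v_{0} + v_{3} = v_{5}  ⇒ sig = [2:1]
  • {1,2}:  v_{1} + v_{2} = v_{5}  ⇒ sig = [2:1]
  • {1,5}:  v_{1} + v_{5} = v_{0}  ⇒ sig = [2:1]
  • {3,5}:  v_{3} + v_{5} = v_{2}  ⇒ sig = [2:1]
  • {4,5}:  v_{4} + v_{5} = v_{1}  ⇒ sig = [2:1]
  • {0,2}:  v_{0} + v_{2} = 2·v_{5}  ⇒ sig = [2:2]
  • {0,4}:  v_{0} + v_{4} = 2·v_{1}  ⇒ sig = [2:2]

Hence PRS(X_Σ) =
    [2:]
    [2:]
    [2:1]
    [2:1]
    [2:1]
    [2:1]
    [2:1]
    [2:2]
    [2:2]


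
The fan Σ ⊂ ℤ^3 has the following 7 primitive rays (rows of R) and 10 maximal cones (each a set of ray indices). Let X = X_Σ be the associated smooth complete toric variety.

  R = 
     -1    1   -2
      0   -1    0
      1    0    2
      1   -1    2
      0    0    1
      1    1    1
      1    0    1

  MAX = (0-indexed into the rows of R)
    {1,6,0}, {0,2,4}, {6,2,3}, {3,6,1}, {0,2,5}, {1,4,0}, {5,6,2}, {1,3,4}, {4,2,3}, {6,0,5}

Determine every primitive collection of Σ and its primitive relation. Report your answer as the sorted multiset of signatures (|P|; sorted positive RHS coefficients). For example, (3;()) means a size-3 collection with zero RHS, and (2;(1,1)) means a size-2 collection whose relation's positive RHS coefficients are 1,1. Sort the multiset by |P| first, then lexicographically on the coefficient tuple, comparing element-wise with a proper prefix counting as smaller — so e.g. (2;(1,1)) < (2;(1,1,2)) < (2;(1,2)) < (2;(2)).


Primitive collections (7):

  • {0,3}:  v_{0} + v_{3} = 0  →  sig = (2;())
  • {1,2}:  v_{1} + v_{2} = v_{3}  →  sig = (2;(1))
  • {1,5}:  v_{1} + v_{5} = v_{6}  →  sig = (2;(1))
  • {4,6}:  v_{4} + v_{6} = v_{2}  →  sig = (2;(1))
  • {3,5}:  v_{3} + v_{5} = v_{2} + v_{6}  →  sig = (2;(1,1))
  • {4,5}:  v_{4} + v_{5} = v_{0} + 2·v_{2}  →  sig = (2;(1,2))
  • {0,2,6}:  v_{0} + v_{2} + v_{6} = v_{5}  →  sig = (3;(1))

so the primitive-relation signature multiset is
[(2;()), (2;(1)), (2;(1)), (2;(1)), (2;(1,1)), (2;(1,2)), (3;(1))]


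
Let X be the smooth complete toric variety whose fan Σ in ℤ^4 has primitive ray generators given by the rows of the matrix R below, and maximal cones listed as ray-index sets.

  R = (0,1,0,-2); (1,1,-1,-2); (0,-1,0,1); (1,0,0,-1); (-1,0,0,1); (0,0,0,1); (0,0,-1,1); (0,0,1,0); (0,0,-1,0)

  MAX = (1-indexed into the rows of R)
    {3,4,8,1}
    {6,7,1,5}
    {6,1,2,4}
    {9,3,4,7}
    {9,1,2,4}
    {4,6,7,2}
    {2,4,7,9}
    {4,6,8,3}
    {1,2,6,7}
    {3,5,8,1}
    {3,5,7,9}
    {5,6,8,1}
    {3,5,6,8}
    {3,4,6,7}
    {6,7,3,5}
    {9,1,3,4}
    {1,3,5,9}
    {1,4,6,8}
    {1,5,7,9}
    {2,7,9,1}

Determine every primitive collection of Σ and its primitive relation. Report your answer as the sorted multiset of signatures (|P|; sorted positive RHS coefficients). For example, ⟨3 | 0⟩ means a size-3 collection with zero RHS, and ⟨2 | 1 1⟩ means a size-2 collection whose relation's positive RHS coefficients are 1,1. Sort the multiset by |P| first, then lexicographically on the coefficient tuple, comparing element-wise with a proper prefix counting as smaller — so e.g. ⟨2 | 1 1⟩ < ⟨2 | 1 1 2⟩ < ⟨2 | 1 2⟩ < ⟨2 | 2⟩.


10 minimal non-faces of Δ(Σ) (on 9 rays):

  P = {4,5}:  v_{4} + v_{5} = 0  →  sig = ⟨2 | 0⟩
  P = {8,9}:  v_{8} + v_{9} = 0  →  sig = ⟨2 | 0⟩
  P = {6,9}:  v_{6} + v_{9} = v_{7}  →  sig = ⟨2 | 1⟩
  P = {7,8}:  v_{7} + v_{8} = v_{6}  →  sig = ⟨2 | 1⟩
  P = {2,3}:  v_{2} + v_{3} = v_{4} + v_{9}  →  sig = ⟨2 | 1 1⟩
  P = {2,5}:  v_{2} + v_{5} = v_{1} + v_{7}  →  sig = ⟨2 | 1 1⟩
  P = {2,8}:  v_{2} + v_{8} = v_{1} + v_{4} + v_{6}  →  sig = ⟨2 | 1 1 1⟩
  P = {1,3,6}:  v_{1} + v_{3} + v_{6} = 0  →  sig = ⟨3 | 0⟩
  P = {1,3,7}:  v_{1} + v_{3} + v_{7} = v_{9}  →  sig = ⟨3 | 1⟩
  P = {1,4,7}:  v_{1} + v_{4} + v_{7} = v_{2}  →  sig = ⟨3 | 1⟩

Sorted signature multiset PRS(X):
    ⟨2 | 0⟩
    ⟨2 | 0⟩
    ⟨2 | 1⟩
    ⟨2 | 1⟩
    ⟨2 | 1 1⟩
    ⟨2 | 1 1⟩
    ⟨2 | 1 1 1⟩
    ⟨3 | 0⟩
    ⟨3 | 1⟩
    ⟨3 | 1⟩


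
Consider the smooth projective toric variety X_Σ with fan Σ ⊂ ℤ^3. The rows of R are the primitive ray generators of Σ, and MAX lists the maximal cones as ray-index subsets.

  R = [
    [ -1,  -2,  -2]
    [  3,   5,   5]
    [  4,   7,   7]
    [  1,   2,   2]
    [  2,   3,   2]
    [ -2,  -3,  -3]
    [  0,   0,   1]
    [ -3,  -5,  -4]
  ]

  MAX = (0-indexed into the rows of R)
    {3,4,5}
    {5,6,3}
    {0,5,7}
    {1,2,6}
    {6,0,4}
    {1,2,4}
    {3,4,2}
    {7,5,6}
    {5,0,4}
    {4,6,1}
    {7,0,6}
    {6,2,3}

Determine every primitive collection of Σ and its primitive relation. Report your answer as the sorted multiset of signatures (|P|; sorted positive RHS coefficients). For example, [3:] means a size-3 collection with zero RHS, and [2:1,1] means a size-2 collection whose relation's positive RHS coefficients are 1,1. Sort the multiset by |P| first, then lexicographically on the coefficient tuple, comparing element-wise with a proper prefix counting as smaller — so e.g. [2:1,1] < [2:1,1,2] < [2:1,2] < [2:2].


Minimal non-faces — 14 found among 8 rays, 12 max cones:

  • {0,3}:  v_{0} + v_{3} = 0  →  sig = [2:]
  • {0,2}:  v_{0} + v_{2} = v_{1}  →  sig = [2:1]
  • {1,3}:  v_{1} + v_{3} = v_{2}  →  sig = [2:1]
  • {1,5}:  v_{1} + v_{5} = v_{3}  →  sig = [2:1]
  • {1,7}:  v_{1} + v_{7} = v_{6}  →  sig = [2:1]
  • {4,7}:  v_{4} + v_{7} = v_{0}  →  sig = [2:1]
  • {0,1}:  v_{0} + v_{1} = v_{4} + v_{6}  →  sig = [2:1,1]
  • {2,7}:  v_{2} + v_{7} = v_{3} + v_{6}  →  sig = [2:1,1]
  • {3,7}:  v_{3} + v_{7} = v_{5} + v_{6}  →  sig = [2:1,1]
  • {2,5}:  v_{2} + v_{5} = 2·v_{3}  →  sig = [2:2]
  • {4,5,6}:  v_{4} + v_{5} + v_{6} = 0  →  sig = [3:]
  • {0,5,6}:  v_{0} + v_{5} + v_{6} = v_{7}  →  sig = [3:1]
  • {3,4,6}:  v_{3} + v_{4} + v_{6} = v_{1}  →  sig = [3:1]
  • {2,4,6}:  v_{2} + v_{4} + v_{6} = 2·v_{1}  →  sig = [3:2]

Hence PRS(X_Σ) =
[[2:], [2:1], [2:1], [2:1], [2:1], [2:1], [2:1,1], [2:1,1], [2:1,1], [2:2], [3:], [3:1], [3:1], [3:2]]


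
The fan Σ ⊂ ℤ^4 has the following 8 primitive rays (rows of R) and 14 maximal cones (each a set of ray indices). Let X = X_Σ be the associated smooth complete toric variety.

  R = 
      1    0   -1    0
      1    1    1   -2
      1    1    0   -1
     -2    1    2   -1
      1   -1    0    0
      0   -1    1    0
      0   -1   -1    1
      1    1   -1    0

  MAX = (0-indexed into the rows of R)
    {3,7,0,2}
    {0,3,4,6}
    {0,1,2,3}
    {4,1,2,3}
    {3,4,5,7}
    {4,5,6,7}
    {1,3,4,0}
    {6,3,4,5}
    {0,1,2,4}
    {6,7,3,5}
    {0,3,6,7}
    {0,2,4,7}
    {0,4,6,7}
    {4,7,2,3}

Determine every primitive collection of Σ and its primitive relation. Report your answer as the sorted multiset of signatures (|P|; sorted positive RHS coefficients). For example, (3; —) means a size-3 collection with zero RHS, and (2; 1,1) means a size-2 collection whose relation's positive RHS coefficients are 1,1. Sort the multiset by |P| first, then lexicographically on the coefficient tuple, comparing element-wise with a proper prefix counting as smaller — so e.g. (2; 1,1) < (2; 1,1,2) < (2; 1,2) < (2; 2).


|primitive collections| = 9. Relations:

  P={0,5}:  v_{0} + v_{5} = v_{4} — sig = (2; 1)
  P={2,6}:  v_{2} + v_{6} = v_{0} — sig = (2; 1)
  P={1,5}:  v_{1} + v_{5} = v_{2} + v_{3} + 2·v_{4} — sig = (2; 1,1,2)
  P={1,6}:  v_{1} + v_{6} = 2·v_{0} + v_{3} + v_{4} — sig = (2; 1,1,2)
  P={2,5}:  v_{2} + v_{5} = v_{3} + 2·v_{4} + v_{7} — sig = (2; 1,1,2)
  P={1,7}:  v_{1} + v_{7} = 2·v_{2} — sig = (2; 2)
  P={3,4,6,7}:  v_{3} + v_{4} + v_{6} + v_{7} = 0 — sig = (4; —)
  P={0,2,3,4}:  v_{0} + v_{2} + v_{3} + v_{4} = v_{1} — sig = (4; 1)
  P={0,3,4,7}:  v_{0} + v_{3} + v_{4} + v_{7} = v_{2} — sig = (4; 1)

Hence PRS(X_Σ) =
    (2; 1)
    (2; 1)
    (2; 1,1,2)
    (2; 1,1,2)
    (2; 1,1,2)
    (2; 2)
    (4; —)
    (4; 1)
    (4; 1)


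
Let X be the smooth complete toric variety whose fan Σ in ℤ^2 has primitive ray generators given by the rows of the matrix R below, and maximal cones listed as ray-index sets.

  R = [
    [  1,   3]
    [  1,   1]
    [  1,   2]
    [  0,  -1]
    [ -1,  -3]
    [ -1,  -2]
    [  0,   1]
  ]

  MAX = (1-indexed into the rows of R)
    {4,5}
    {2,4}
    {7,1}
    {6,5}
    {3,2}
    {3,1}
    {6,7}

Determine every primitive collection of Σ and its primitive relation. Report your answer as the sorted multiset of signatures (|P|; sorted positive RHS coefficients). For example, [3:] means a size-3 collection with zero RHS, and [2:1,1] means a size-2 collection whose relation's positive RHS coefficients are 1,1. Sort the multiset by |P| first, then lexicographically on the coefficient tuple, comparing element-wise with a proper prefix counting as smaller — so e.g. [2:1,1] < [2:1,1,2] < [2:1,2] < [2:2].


|primitive collections| = 14. Relations:

  • {1,5}:  v_{1} + v_{5} = 0 — sig = [2:]
  • {3,6}:  v_{3} + v_{6} = 0 — sig = [2:]
  • {4,7}:  v_{4} + v_{7} = 0 — sig = [2:]
  • {1,4}:  v_{1} + v_{4} = v_{3} — sig = [2:1]
  • {1,6}:  v_{1} + v_{6} = v_{7} — sig = [2:1]
  • {2,6}:  v_{2} + v_{6} = v_{4} — sig = [2:1]
  • {2,7}:  v_{2} + v_{7} = v_{3} — sig = [2:1]
  • {3,4}:  v_{3} + v_{4} = v_{2} — sig = [2:1]
  • {3,5}:  v_{3} + v_{5} = v_{4} — sig = [2:1]
  • {3,7}:  v_{3} + v_{7} = v_{1} — sig = [2:1]
  • {4,6}:  v_{4} + v_{6} = v_{5} — sig = [2:1]
  • {5,7}:  v_{5} + v_{7} = v_{6} — sig = [2:1]
  • {1,2}:  v_{1} + v_{2} = 2·v_{3} — sig = [2:2]
  • {2,5}:  v_{2} + v_{5} = 2·v_{4} — sig = [2:2]

Hence PRS(X_Σ) =
    |P|=2: 14 collections, coeffs (), (), (), (1), (1), (1), (1), (1), (1), (1), (1), (1), (2), (2)


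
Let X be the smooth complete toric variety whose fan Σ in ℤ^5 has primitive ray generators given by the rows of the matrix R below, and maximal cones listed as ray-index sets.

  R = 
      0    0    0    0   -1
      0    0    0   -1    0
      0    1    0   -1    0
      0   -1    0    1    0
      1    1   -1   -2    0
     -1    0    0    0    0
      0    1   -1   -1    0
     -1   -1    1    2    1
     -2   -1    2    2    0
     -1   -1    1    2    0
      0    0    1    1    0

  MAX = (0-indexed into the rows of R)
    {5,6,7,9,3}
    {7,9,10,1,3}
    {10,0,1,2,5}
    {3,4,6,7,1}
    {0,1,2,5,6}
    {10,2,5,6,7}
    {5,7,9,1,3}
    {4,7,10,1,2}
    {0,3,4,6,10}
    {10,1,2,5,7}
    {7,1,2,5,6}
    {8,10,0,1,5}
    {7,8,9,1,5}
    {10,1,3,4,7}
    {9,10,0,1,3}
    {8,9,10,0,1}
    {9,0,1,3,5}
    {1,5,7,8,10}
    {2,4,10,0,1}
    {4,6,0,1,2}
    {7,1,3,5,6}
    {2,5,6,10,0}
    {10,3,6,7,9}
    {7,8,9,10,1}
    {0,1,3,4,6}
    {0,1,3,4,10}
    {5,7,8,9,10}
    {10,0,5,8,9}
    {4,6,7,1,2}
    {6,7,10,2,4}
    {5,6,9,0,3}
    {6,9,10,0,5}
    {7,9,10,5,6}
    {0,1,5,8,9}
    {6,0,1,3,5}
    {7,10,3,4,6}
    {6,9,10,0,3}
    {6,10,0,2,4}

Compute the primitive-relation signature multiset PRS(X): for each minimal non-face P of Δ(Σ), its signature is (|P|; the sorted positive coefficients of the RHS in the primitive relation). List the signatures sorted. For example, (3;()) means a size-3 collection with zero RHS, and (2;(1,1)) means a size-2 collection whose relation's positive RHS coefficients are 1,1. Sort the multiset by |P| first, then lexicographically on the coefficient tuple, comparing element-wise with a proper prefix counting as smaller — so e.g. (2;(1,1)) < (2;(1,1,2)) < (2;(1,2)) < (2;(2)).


Σ has 13 primitive collections:

  {2,3}:  v_{2} + v_{3} = 0  so sig = (2;())
  {4,9}:  v_{4} + v_{9} = 0  so sig = (2;())
  {0,7}:  v_{0} + v_{7} = v_{9}  so sig = (2;(1))
  {2,9}:  v_{2} + v_{9} = v_{5} + v_{10}  so sig = (2;(1,1))
  {4,5}:  v_{4} + v_{5} = v_{1} + v_{6}  so sig = (2;(1,1))
  {4,8}:  v_{4} + v_{8} = v_{1} + v_{5} + v_{10}  so sig = (2;(1,1,1))
  {3,8}:  v_{3} + v_{8} = v_{1} + 2·v_{9}  so sig = (2;(1,2))
  {6,8}:  v_{6} + v_{8} = 2·v_{5} + v_{10}  so sig = (2;(1,2))
  {2,8}:  v_{2} + v_{8} = v_{1} + 2·v_{5} + 2·v_{10}  so sig = (2;(1,2,2))
  {1,6,9}:  v_{1} + v_{6} + v_{9} = v_{5}  so sig = (3;(1))
  {1,6,10}:  v_{1} + v_{6} + v_{10} = v_{2}  so sig = (3;(1))
  {3,5,10}:  v_{3} + v_{5} + v_{10} = v_{9}  so sig = (3;(1))
  {1,5,9,10}:  v_{1} + v_{5} + v_{9} + v_{10} = v_{8}  so sig = (4;(1))

so the primitive-relation signature multiset is
    (2;())
    (2;())
    (2;(1))
    (2;(1,1))
    (2;(1,1))
    (2;(1,1,1))
    (2;(1,2))
    (2;(1,2))
    (2;(1,2,2))
    (3;(1))
    (3;(1))
    (3;(1))
    (4;(1))


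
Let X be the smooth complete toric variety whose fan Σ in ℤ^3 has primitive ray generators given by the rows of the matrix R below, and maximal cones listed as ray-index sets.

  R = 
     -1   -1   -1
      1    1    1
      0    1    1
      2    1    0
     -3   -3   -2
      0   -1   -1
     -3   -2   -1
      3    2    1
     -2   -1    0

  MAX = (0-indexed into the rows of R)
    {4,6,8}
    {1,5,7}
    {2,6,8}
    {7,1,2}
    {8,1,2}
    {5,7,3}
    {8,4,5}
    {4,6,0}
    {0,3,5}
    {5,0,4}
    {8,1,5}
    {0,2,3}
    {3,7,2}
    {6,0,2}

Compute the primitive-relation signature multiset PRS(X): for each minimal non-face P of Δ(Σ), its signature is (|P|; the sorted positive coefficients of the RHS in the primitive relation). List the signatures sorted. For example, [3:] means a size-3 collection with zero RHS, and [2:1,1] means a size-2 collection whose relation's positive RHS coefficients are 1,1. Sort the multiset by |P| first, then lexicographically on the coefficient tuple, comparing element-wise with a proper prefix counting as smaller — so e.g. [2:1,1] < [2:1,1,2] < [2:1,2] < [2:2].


Δ(Σ) — 9 vertices, 15 min non-faces:

  P={0,1}:  v_{0} + v_{1} = 0  so sig = [2:]
  P={2,5}:  v_{2} + v_{5} = 0  so sig = [2:]
  P={3,8}:  v_{3} + v_{8} = 0  so sig = [2:]
  P={6,7}:  v_{6} + v_{7} = 0  so sig = [2:]
  P={0,7}:  v_{0} + v_{7} = v_{3}  so sig = [2:1]
  P={0,8}:  v_{0} + v_{8} = v_{6}  so sig = [2:1]
  P={1,3}:  v_{1} + v_{3} = v_{7}  so sig = [2:1]
  P={1,6}:  v_{1} + v_{6} = v_{8}  so sig = [2:1]
  P={2,4}:  v_{2} + v_{4} = v_{6}  so sig = [2:1]
  P={3,6}:  v_{3} + v_{6} = v_{0}  so sig = [2:1]
  P={4,7}:  v_{4} + v_{7} = v_{5}  so sig = [2:1]
  P={5,6}:  v_{5} + v_{6} = v_{4}  so sig = [2:1]
  P={7,8}:  v_{7} + v_{8} = v_{1}  so sig = [2:1]
  P={1,4}:  v_{1} + v_{4} = v_{5} + v_{8}  so sig = [2:1,1]
  P={3,4}:  v_{3} + v_{4} = v_{0} + v_{5}  so sig = [2:1,1]

so the primitive-relation signature multiset is
[[2:], [2:], [2:], [2:], [2:1], [2:1], [2:1], [2:1], [2:1], [2:1], [2:1], [2:1], [2:1], [2:1,1], [2:1,1]]


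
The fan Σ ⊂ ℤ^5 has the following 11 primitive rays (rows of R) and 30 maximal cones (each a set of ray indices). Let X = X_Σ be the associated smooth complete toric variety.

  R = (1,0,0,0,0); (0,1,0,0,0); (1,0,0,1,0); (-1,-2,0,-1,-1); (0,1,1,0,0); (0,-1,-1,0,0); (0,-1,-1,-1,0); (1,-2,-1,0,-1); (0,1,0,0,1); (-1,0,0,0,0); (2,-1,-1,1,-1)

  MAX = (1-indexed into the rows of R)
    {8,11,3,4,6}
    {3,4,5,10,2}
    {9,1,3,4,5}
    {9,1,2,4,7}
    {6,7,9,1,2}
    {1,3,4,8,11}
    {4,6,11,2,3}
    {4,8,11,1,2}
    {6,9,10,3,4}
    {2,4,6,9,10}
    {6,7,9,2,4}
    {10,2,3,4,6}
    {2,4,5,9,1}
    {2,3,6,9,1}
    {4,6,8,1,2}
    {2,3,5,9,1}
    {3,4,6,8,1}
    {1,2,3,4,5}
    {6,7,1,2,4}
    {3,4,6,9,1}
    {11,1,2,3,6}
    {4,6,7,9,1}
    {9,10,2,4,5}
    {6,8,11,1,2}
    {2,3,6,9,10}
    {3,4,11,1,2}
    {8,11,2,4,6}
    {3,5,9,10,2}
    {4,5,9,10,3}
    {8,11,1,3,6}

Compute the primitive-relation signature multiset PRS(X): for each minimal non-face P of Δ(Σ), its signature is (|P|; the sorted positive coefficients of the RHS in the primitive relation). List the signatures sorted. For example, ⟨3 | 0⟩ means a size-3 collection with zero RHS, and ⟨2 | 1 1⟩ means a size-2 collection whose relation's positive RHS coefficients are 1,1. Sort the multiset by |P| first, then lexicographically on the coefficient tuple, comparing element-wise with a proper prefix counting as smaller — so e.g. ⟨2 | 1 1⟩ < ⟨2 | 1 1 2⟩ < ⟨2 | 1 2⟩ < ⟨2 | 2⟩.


|primitive collections| = 18. Relations:

  {1,10}:  v_{1} + v_{10} = 0  →  sig = ⟨2 | 0⟩
  {5,6}:  v_{5} + v_{6} = 0  →  sig = ⟨2 | 0⟩
  {3,7}:  v_{3} + v_{7} = v_{1} + v_{6}  →  sig = ⟨2 | 1 1⟩
  {8,9}:  v_{8} + v_{9} = v_{1} + v_{6}  →  sig = ⟨2 | 1 1⟩
  {5,7}:  v_{5} + v_{7} = v_{1} + v_{2} + v_{4} + v_{9}  →  sig = ⟨2 | 1 1 1 1⟩
  {5,8}:  v_{5} + v_{8} = v_{1} + v_{2} + v_{3} + v_{4}  →  sig = ⟨2 | 1 1 1 1⟩
  {7,10}:  v_{7} + v_{10} = v_{2} + v_{4} + v_{6} + v_{9}  →  sig = ⟨2 | 1 1 1 1⟩
  {7,11}:  v_{7} + v_{11} = v_{1} + v_{2} + v_{6} + v_{8}  →  sig = ⟨2 | 1 1 1 1⟩
  {8,10}:  v_{8} + v_{10} = v_{2} + v_{3} + v_{4} + v_{6}  →  sig = ⟨2 | 1 1 1 1⟩
  {9,11}:  v_{9} + v_{11} = v_{1} + v_{2} + v_{3} + v_{6}  →  sig = ⟨2 | 1 1 1 1⟩
  {5,11}:  v_{5} + v_{11} = v_{1} + 2·v_{2} + 2·v_{3} + v_{4}  →  sig = ⟨2 | 1 1 2 2⟩
  {7,8}:  v_{7} + v_{8} = 2·v_{1} + v_{2} + v_{4} + 2·v_{6}  →  sig = ⟨2 | 1 1 2 2⟩
  {10,11}:  v_{10} + v_{11} = 2·v_{2} + 2·v_{3} + v_{4} + v_{6}  →  sig = ⟨2 | 1 1 2 2⟩
  {2,3,8}:  v_{2} + v_{3} + v_{8} = v_{11}  →  sig = ⟨3 | 1⟩
  {2,3,4,9}:  v_{2} + v_{3} + v_{4} + v_{9} = 0  →  sig = ⟨4 | 0⟩
  {1,4,6,11}:  v_{1} + v_{4} + v_{6} + v_{11} = 2·v_{8}  →  sig = ⟨4 | 2⟩
  {1,2,3,4,6}:  v_{1} + v_{2} + v_{3} + v_{4} + v_{6} = v_{8}  →  sig = ⟨5 | 1⟩
  {1,2,4,6,9}:  v_{1} + v_{2} + v_{4} + v_{6} + v_{9} = v_{7}  →  sig = ⟨5 | 1⟩

Sorted signature multiset PRS(X):
[⟨2 | 0⟩, ⟨2 | 0⟩, ⟨2 | 1 1⟩, ⟨2 | 1 1⟩, ⟨2 | 1 1 1 1⟩, ⟨2 | 1 1 1 1⟩, ⟨2 | 1 1 1 1⟩, ⟨2 | 1 1 1 1⟩, ⟨2 | 1 1 1 1⟩, ⟨2 | 1 1 1 1⟩, ⟨2 | 1 1 2 2⟩, ⟨2 | 1 1 2 2⟩, ⟨2 | 1 1 2 2⟩, ⟨3 | 1⟩, ⟨4 | 0⟩, ⟨4 | 2⟩, ⟨5 | 1⟩, ⟨5 | 1⟩]


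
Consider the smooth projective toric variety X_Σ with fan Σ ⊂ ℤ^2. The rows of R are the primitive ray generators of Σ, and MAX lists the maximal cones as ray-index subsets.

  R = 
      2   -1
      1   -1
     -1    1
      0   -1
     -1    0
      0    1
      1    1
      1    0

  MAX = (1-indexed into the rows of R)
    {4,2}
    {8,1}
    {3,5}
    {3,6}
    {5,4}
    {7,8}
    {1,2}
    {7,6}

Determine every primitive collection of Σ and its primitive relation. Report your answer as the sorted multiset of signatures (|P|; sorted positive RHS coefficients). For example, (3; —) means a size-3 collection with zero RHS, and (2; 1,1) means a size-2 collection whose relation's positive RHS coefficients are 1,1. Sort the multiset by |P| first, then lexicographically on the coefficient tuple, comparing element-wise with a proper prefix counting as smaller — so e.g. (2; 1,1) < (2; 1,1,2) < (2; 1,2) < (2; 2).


Primitive collections (20):

  P = {2,3}:  v_{2} + v_{3} = 0 ; sig = (2; —)
  P = {4,6}:  v_{4} + v_{6} = 0 ; sig = (2; —)
  P = {5,8}:  v_{5} + v_{8} = 0 ; sig = (2; —)
  P = {1,3}:  v_{1} + v_{3} = v_{8} ; sig = (2; 1)
  P = {1,5}:  v_{1} + v_{5} = v_{2} ; sig = (2; 1)
  P = {2,5}:  v_{2} + v_{5} = v_{4} ; sig = (2; 1)
  P = {2,6}:  v_{2} + v_{6} = v_{8} ; sig = (2; 1)
  P = {2,8}:  v_{2} + v_{8} = v_{1} ; sig = (2; 1)
  P = {3,4}:  v_{3} + v_{4} = v_{5} ; sig = (2; 1)
  P = {3,8}:  v_{3} + v_{8} = v_{6} ; sig = (2; 1)
  P = {4,7}:  v_{4} + v_{7} = v_{8} ; sig = (2; 1)
  P = {4,8}:  v_{4} + v_{8} = v_{2} ; sig = (2; 1)
  P = {5,6}:  v_{5} + v_{6} = v_{3} ; sig = (2; 1)
  P = {5,7}:  v_{5} + v_{7} = v_{6} ; sig = (2; 1)
  P = {6,8}:  v_{6} + v_{8} = v_{7} ; sig = (2; 1)
  P = {1,4}:  v_{1} + v_{4} = 2·v_{2} ; sig = (2; 2)
  P = {1,6}:  v_{1} + v_{6} = 2·v_{8} ; sig = (2; 2)
  P = {2,7}:  v_{2} + v_{7} = 2·v_{8} ; sig = (2; 2)
  P = {3,7}:  v_{3} + v_{7} = 2·v_{6} ; sig = (2; 2)
  P = {1,7}:  v_{1} + v_{7} = 3·v_{8} ; sig = (2; 3)

so the primitive-relation signature multiset is
{ (2; —) ×3,  (2; 1) ×12,  (2; 2) ×4,  (2; 3) }


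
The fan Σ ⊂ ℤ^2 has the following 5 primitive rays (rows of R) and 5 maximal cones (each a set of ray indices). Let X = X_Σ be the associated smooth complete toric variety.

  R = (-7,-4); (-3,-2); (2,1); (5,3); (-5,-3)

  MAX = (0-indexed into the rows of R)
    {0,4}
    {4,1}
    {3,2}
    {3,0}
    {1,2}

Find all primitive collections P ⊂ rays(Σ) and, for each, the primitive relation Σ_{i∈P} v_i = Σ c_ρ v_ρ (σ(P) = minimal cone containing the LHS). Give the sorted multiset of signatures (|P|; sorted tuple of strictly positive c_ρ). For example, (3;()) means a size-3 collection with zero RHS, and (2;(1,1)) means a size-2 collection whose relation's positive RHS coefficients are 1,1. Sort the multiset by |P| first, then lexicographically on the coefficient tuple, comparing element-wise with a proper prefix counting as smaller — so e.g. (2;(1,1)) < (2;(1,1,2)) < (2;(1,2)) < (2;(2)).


The 5 primitive collections of Σ (r=5, n=2):

  P = {3,4}:  v_{3} + v_{4} = 0 — sig = (2;())
  P = {0,2}:  v_{0} + v_{2} = v_{4} — sig = (2;(1))
  P = {1,3}:  v_{1} + v_{3} = v_{2} — sig = (2;(1))
  P = {2,4}:  v_{2} + v_{4} = v_{1} — sig = (2;(1))
  P = {0,1}:  v_{0} + v_{1} = 2·v_{4} — sig = (2;(2))

Sorted signature multiset PRS(X):
    (2;())
    (2;(1))
    (2;(1))
    (2;(1))
    (2;(2))


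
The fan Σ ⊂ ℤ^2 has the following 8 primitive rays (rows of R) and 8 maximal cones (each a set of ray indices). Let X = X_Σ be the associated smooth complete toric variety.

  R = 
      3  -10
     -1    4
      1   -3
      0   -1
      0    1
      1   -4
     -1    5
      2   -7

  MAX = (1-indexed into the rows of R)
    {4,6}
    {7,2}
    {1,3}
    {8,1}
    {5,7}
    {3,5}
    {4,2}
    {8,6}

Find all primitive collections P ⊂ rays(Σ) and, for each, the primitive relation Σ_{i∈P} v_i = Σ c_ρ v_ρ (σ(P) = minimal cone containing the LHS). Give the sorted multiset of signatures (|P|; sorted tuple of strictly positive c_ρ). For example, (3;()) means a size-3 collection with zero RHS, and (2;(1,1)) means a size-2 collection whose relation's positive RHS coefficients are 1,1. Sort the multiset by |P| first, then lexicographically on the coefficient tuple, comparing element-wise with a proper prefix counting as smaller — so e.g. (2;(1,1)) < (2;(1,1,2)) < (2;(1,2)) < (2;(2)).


|primitive collections| = 20. Relations:

  {2,6}:  v_{2} + v_{6} = 0  ⇒ sig = (2;())
  {4,5}:  v_{4} + v_{5} = 0  ⇒ sig = (2;())
  {2,3}:  v_{2} + v_{3} = v_{5}  ⇒ sig = (2;(1))
  {2,5}:  v_{2} + v_{5} = v_{7}  ⇒ sig = (2;(1))
  {2,8}:  v_{2} + v_{8} = v_{3}  ⇒ sig = (2;(1))
  {3,4}:  v_{3} + v_{4} = v_{6}  ⇒ sig = (2;(1))
  {3,6}:  v_{3} + v_{6} = v_{8}  ⇒ sig = (2;(1))
  {3,8}:  v_{3} + v_{8} = v_{1}  ⇒ sig = (2;(1))
  {4,7}:  v_{4} + v_{7} = v_{2}  ⇒ sig = (2;(1))
  {5,6}:  v_{5} + v_{6} = v_{3}  ⇒ sig = (2;(1))
  {6,7}:  v_{6} + v_{7} = v_{5}  ⇒ sig = (2;(1))
  {1,4}:  v_{1} + v_{4} = v_{6} + v_{8}  ⇒ sig = (2;(1,1))
  {7,8}:  v_{7} + v_{8} = v_{3} + v_{5}  ⇒ sig = (2;(1,1))
  {1,7}:  v_{1} + v_{7} = 2·v_{3} + v_{5}  ⇒ sig = (2;(1,2))
  {1,2}:  v_{1} + v_{2} = 2·v_{3}  ⇒ sig = (2;(2))
  {1,6}:  v_{1} + v_{6} = 2·v_{8}  ⇒ sig = (2;(2))
  {3,7}:  v_{3} + v_{7} = 2·v_{5}  ⇒ sig = (2;(2))
  {4,8}:  v_{4} + v_{8} = 2·v_{6}  ⇒ sig = (2;(2))
  {5,8}:  v_{5} + v_{8} = 2·v_{3}  ⇒ sig = (2;(2))
  {1,5}:  v_{1} + v_{5} = 3·v_{3}  ⇒ sig = (2;(3))

Sorted signature multiset PRS(X):
{ (2;()) ×2,  (2;(1)) ×9,  (2;(1,1)) ×2,  (2;(1,2)),  (2;(2)) ×5,  (2;(3)) }


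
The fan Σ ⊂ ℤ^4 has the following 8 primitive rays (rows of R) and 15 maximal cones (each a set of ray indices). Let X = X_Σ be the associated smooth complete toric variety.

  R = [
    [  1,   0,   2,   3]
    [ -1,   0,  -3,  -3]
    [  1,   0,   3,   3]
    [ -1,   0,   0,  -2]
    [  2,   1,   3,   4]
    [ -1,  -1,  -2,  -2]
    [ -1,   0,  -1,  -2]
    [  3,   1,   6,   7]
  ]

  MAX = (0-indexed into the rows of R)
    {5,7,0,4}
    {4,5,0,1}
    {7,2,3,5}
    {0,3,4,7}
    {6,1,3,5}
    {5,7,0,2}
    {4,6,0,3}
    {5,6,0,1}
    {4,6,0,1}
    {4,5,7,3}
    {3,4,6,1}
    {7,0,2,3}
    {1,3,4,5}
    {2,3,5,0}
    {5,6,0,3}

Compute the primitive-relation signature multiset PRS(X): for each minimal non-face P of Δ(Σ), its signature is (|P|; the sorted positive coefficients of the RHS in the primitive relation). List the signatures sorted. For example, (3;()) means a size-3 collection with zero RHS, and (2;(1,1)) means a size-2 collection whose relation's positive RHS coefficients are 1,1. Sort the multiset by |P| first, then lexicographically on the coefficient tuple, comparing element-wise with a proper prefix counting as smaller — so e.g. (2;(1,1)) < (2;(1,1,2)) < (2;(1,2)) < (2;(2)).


9 collections generate NE(X_Σ); each relation:

  P = {1,2}:  v_{1} + v_{2} = 0 — sig = (2;())
  P = {1,7}:  v_{1} + v_{7} = v_{4} — sig = (2;(1))
  P = {2,4}:  v_{2} + v_{4} = v_{7} — sig = (2;(1))
  P = {2,6}:  v_{2} + v_{6} = v_{0} + v_{3} — sig = (2;(1,1))
  P = {6,7}:  v_{6} + v_{7} = v_{0} + v_{3} + v_{4} — sig = (2;(1,1,1))
  P = {4,5,6}:  v_{4} + v_{5} + v_{6} = 0 — sig = (3;())
  P = {0,1,3}:  v_{0} + v_{1} + v_{3} = v_{6} — sig = (3;(1))
  P = {0,3,4,5}:  v_{0} + v_{3} + v_{4} + v_{5} = v_{2} — sig = (4;(1))
  P = {0,3,5,7}:  v_{0} + v_{3} + v_{5} + v_{7} = 2·v_{2} — sig = (4;(2))

Hence PRS(X_Σ) =
[(2;()), (2;(1)), (2;(1)), (2;(1,1)), (2;(1,1,1)), (3;()), (3;(1)), (4;(1)), (4;(2))]


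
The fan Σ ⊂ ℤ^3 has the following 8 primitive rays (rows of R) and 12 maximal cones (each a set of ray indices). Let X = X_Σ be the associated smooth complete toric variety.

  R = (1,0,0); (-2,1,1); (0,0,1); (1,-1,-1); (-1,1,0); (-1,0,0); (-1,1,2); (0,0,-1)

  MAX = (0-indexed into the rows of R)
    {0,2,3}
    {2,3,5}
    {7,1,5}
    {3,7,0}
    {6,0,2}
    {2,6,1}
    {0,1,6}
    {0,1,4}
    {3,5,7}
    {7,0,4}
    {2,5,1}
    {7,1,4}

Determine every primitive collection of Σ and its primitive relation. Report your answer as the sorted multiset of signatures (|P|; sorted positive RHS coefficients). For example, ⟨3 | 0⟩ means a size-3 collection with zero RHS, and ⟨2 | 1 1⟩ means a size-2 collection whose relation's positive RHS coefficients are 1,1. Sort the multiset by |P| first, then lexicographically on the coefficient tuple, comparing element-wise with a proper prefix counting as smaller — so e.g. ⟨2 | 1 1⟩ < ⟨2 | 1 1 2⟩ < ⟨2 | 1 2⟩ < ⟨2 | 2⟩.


Primitive collections (12):

  {0,5}:  v_{0} + v_{5} = 0  ⟹  sig = ⟨2 | 0⟩
  {2,7}:  v_{2} + v_{7} = 0  ⟹  sig = ⟨2 | 0⟩
  {1,3}:  v_{1} + v_{3} = v_{5}  ⟹  sig = ⟨2 | 1⟩
  {3,4}:  v_{3} + v_{4} = v_{7}  ⟹  sig = ⟨2 | 1⟩
  {3,6}:  v_{3} + v_{6} = v_{2}  ⟹  sig = ⟨2 | 1⟩
  {2,4}:  v_{2} + v_{4} = v_{0} + v_{1}  ⟹  sig = ⟨2 | 1 1⟩
  {4,5}:  v_{4} + v_{5} = v_{1} + v_{7}  ⟹  sig = ⟨2 | 1 1⟩
  {5,6}:  v_{5} + v_{6} = v_{1} + v_{2}  ⟹  sig = ⟨2 | 1 1⟩
  {6,7}:  v_{6} + v_{7} = v_{0} + v_{1}  ⟹  sig = ⟨2 | 1 1⟩
  {4,6}:  v_{4} + v_{6} = 2·v_{0} + 2·v_{1}  ⟹  sig = ⟨2 | 2 2⟩
  {0,1,2}:  v_{0} + v_{1} + v_{2} = v_{6}  ⟹  sig = ⟨3 | 1⟩
  {0,1,7}:  v_{0} + v_{1} + v_{7} = v_{4}  ⟹  sig = ⟨3 | 1⟩

Signatures (|P|; sorted positive RHS coefficients), sorted:
    |P|=2: 10 collections, coeffs (), (), (1), (1), (1), (1,1), (1,1), (1,1), (1,1), (2,2)
    |P|=3: 2 collections, coeffs (1), (1)


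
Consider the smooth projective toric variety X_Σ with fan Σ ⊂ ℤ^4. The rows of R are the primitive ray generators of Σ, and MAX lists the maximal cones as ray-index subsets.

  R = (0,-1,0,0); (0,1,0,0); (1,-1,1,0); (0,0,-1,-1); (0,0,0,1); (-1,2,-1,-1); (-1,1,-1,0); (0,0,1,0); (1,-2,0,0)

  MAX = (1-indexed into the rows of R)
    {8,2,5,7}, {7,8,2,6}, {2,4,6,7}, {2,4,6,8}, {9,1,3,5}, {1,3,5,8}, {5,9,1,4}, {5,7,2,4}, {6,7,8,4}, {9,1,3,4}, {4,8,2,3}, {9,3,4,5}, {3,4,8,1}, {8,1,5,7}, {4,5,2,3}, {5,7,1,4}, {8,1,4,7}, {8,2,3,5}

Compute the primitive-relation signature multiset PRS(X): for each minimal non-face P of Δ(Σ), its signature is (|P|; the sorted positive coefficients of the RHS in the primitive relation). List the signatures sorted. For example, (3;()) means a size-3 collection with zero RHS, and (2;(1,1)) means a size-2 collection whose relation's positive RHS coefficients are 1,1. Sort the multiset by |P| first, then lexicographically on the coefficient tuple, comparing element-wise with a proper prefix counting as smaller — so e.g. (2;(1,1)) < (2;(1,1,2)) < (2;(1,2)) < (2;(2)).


The 12 primitive collections of Σ (r=9, n=4):

  • {1,2}:  v_{1} + v_{2} = 0 ; sig = (2;())
  • {3,7}:  v_{3} + v_{7} = 0 ; sig = (2;())
  • {6,9}:  v_{6} + v_{9} = v_{4} ; sig = (2;(1))
  • {5,6}:  v_{5} + v_{6} = v_{2} + v_{7} ; sig = (2;(1,1))
  • {8,9}:  v_{8} + v_{9} = v_{1} + v_{3} ; sig = (2;(1,1))
  • {1,6}:  v_{1} + v_{6} = v_{4} + v_{7} + v_{8} ; sig = (2;(1,1,1))
  • {2,9}:  v_{2} + v_{9} = v_{3} + v_{4} + v_{5} ; sig = (2;(1,1,1))
  • {3,6}:  v_{3} + v_{6} = v_{2} + v_{4} + v_{8} ; sig = (2;(1,1,1))
  • {7,9}:  v_{7} + v_{9} = v_{1} + v_{4} + v_{5} ; sig = (2;(1,1,1))
  • {4,5,8}:  v_{4} + v_{5} + v_{8} = 0 ; sig = (3;())
  • {1,3,4,5}:  v_{1} + v_{3} + v_{4} + v_{5} = v_{9} ; sig = (4;(1))
  • {2,4,7,8}:  v_{2} + v_{4} + v_{7} + v_{8} = v_{6} ; sig = (4;(1))

Hence PRS(X_Σ) =
[(2;()), (2;()), (2;(1)), (2;(1,1)), (2;(1,1)), (2;(1,1,1)), (2;(1,1,1)), (2;(1,1,1)), (2;(1,1,1)), (3;()), (4;(1)), (4;(1))]
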